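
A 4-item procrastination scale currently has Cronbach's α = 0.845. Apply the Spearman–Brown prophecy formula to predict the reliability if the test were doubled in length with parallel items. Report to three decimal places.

Length factor m = 2
α' = m·α / (1 + (m−1)·α)
   = 2 × 0.845 / (1 + (2 − 1) × 0.845)
   = 1.6900 / 1.8450 = 0.916

predicted reliability = 0.916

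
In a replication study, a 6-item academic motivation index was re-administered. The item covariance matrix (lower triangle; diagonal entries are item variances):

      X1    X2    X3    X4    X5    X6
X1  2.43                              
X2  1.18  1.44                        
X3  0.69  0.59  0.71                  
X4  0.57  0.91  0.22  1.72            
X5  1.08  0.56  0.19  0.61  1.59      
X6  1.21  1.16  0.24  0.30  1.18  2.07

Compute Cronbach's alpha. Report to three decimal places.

ΣVar(i) = 2.43 + 1.44 + 0.71 + 1.72 + 1.59 + 2.07 = 9.96
Sum of off-diagonal covariances = 10.69
total variance = 9.96 + 2 × 10.69 = 31.34
α = (k/(k−1))·(1 − ΣVar(i)/total variance) = (6/5)·(1 − 9.96/31.34) = 0.819

α = 0.819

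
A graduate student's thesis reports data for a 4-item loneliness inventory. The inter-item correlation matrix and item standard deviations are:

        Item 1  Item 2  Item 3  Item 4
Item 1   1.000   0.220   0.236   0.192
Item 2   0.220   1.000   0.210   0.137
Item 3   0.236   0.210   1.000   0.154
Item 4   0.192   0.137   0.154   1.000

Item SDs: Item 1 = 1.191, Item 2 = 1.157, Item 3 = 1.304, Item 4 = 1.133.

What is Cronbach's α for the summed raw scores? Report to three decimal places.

Σσ²ᵢ = 1.191² + 1.157² + 1.304² + 1.133² = 5.7412
Covariances σ_ij = r_ij · s_i · s_j:
  σ(Item 1,Item 2) = 0.220 × 1.191 × 1.157 = 0.3032
  σ(Item 1,Item 3) = 0.236 × 1.191 × 1.304 = 0.3665
  σ(Item 1,Item 4) = 0.192 × 1.191 × 1.133 = 0.2591
  σ(Item 2,Item 3) = 0.210 × 1.157 × 1.304 = 0.3168
  σ(Item 2,Item 4) = 0.137 × 1.157 × 1.133 = 0.1796
  σ(Item 3,Item 4) = 0.154 × 1.304 × 1.133 = 0.2275
σ²_T = Σσ²ᵢ + 2·Σσ_ij = 5.7412 + 2 × 1.6527 = 9.0466
α = (4/3)·(1 − 5.7412/9.0466) = 0.487

α = 0.487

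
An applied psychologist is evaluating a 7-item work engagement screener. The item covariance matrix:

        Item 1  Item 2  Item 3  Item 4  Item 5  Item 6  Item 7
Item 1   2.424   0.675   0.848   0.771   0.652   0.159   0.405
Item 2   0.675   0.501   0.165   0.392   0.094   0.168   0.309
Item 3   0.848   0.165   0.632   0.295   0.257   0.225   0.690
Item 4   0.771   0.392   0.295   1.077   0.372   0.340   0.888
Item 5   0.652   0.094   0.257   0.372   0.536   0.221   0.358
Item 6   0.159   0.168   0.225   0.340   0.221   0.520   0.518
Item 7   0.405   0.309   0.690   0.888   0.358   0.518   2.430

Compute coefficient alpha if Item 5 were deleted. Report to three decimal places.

Remaining items: Item 1, Item 2, Item 3, Item 4, Item 6, Item 7 (k = 6).
sum of item variances = 2.424 + 0.501 + 0.632 + 1.077 + 0.520 + 2.430 = 7.584
σ²_total = 7.584 + 2 × 6.848 = 21.280
α (item deleted) = (6/5)·(1 − 7.584/21.280) = 0.772

α = 0.772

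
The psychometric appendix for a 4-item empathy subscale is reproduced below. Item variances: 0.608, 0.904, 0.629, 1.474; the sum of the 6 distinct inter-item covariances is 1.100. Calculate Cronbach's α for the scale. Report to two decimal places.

Cronbach's α = 0.50

Σσᵢ² = 0.608 + 0.904 + 0.629 + 1.474 = 3.615
Sum of distinct covariances = 1.100
total variance = Σσᵢ² + 2·Σcov = 3.615 + 2 × 1.100 = 5.815
α = (4/3)·(1 − 3.615/5.815) = 0.50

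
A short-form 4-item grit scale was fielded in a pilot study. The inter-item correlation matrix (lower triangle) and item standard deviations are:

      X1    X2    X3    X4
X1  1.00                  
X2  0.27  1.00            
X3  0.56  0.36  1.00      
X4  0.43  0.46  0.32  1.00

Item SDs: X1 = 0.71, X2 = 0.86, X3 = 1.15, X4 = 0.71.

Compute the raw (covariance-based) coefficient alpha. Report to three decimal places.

α = 0.708

Σσ²ᵢ = 0.71² + 0.86² + 1.15² + 0.71² = 3.0703
Covariances σ_ij = r_ij · s_i · s_j:
  σ(X1,X2) = 0.27 × 0.71 × 0.86 = 0.1649
  σ(X1,X3) = 0.56 × 0.71 × 1.15 = 0.4572
  σ(X1,X4) = 0.43 × 0.71 × 0.71 = 0.2168
  σ(X2,X3) = 0.36 × 0.86 × 1.15 = 0.3560
  σ(X2,X4) = 0.46 × 0.86 × 0.71 = 0.2809
  σ(X3,X4) = 0.32 × 1.15 × 0.71 = 0.2613
σ²_T = Σσ²ᵢ + 2·Σσ_ij = 3.0703 + 2 × 1.7371 = 6.5445
α = (4/3)·(1 − 3.0703/6.5445) = 0.708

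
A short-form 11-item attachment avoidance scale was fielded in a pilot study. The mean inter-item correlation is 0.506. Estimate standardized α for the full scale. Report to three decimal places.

Standardized α = k·r̄ / (1 + (k−1)·r̄) = 11 × 0.506 / (1 + 10 × 0.506)
  = 5.5660 / 6.0600 = 0.918

standardized α = 0.918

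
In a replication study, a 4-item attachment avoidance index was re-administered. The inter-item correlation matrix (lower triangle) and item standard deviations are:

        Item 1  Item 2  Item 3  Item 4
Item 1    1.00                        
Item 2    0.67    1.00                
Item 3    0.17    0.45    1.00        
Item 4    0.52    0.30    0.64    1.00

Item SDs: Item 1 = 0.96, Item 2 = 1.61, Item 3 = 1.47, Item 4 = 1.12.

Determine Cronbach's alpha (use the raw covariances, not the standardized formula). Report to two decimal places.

Σσ²ᵢ = 0.96² + 1.61² + 1.47² + 1.12² = 6.9290
Covariances σ_ij = r_ij · s_i · s_j:
  σ(Item 1,Item 2) = 0.67 × 0.96 × 1.61 = 1.0356
  σ(Item 1,Item 3) = 0.17 × 0.96 × 1.47 = 0.2399
  σ(Item 1,Item 4) = 0.52 × 0.96 × 1.12 = 0.5591
  σ(Item 2,Item 3) = 0.45 × 1.61 × 1.47 = 1.0650
  σ(Item 2,Item 4) = 0.30 × 1.61 × 1.12 = 0.5410
  σ(Item 3,Item 4) = 0.64 × 1.47 × 1.12 = 1.0537
σ²_T = Σσ²ᵢ + 2·Σσ_ij = 6.9290 + 2 × 4.4943 = 15.9176
α = (4/3)·(1 − 6.9290/15.9176) = 0.75

Cronbach's alpha = 0.75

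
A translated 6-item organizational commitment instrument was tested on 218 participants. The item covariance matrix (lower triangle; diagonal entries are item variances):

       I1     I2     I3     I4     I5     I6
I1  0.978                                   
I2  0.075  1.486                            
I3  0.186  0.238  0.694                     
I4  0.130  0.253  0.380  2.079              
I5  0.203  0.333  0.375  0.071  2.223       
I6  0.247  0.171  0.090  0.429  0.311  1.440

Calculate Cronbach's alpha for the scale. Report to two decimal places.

Σσ²ᵢ = 0.978 + 1.486 + 0.694 + 2.079 + 2.223 + 1.440 = 8.900
Σ_{i<j} σ_ij = 3.492
σ²_T = 8.900 + 2 × 3.492 = 15.884
α = (k/(k−1))·(1 − Σσ²ᵢ/σ²_T) = (6/5)·(1 − 8.900/15.884) = 0.53

Cronbach's alpha = 0.53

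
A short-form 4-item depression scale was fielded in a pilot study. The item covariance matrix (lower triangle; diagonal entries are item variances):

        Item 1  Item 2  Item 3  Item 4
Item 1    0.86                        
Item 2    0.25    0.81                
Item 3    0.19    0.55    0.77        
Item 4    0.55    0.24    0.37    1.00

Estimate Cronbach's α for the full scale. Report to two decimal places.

α = 0.74

Σσᵢ² = 0.86 + 0.81 + 0.77 + 1.00 = 3.44
Σ_{i<j} σ_ij = 2.15
Var(T) = 3.44 + 2 × 2.15 = 7.74
α = (k/(k−1))·(1 − Σσᵢ²/Var(T)) = (4/3)·(1 − 3.44/7.74) = 0.74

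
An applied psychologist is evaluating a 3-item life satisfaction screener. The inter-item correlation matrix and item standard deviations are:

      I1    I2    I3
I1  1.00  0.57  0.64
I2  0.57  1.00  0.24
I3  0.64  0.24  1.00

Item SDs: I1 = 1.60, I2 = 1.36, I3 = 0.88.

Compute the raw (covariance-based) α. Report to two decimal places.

Σσ²ᵢ = 1.60² + 1.36² + 0.88² = 5.1840
Covariances σ_ij = r_ij · s_i · s_j:
  σ(I1,I2) = 0.57 × 1.60 × 1.36 = 1.2403
  σ(I1,I3) = 0.64 × 1.60 × 0.88 = 0.9011
  σ(I2,I3) = 0.24 × 1.36 × 0.88 = 0.2872
σ²_T = Σσ²ᵢ + 2·Σσ_ij = 5.1840 + 2 × 2.4286 = 10.0412
α = (3/2)·(1 − 5.1840/10.0412) = 0.73

α = 0.73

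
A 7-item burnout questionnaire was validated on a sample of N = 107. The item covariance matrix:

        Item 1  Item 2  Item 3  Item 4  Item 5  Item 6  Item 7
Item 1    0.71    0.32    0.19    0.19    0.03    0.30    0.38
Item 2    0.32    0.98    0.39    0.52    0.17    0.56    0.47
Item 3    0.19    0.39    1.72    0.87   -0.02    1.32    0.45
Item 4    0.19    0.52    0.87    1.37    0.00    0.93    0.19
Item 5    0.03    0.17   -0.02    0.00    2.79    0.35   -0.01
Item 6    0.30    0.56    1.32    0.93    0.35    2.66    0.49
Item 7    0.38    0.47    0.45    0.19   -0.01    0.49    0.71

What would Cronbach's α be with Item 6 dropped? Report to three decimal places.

Remaining items: Item 1, Item 2, Item 3, Item 4, Item 5, Item 7 (k = 6).
sum of item variances = 0.71 + 0.98 + 1.72 + 1.37 + 2.79 + 0.71 = 8.28
σ²_T = 8.28 + 2 × 4.14 = 16.56
α (item deleted) = (6/5)·(1 − 8.28/16.56) = 0.600

α = 0.600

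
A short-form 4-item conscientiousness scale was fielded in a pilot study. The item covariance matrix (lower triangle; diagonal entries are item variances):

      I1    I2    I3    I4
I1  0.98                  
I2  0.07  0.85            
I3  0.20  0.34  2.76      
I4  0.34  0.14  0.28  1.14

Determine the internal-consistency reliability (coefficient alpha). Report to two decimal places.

sum of item variances = 0.98 + 0.85 + 2.76 + 1.14 = 5.73
Sum of off-diagonal covariances = 1.37
σ²_T = 5.73 + 2 × 1.37 = 8.47
α = (k/(k−1))·(1 − sum of item variances/σ²_T) = (4/3)·(1 − 5.73/8.47) = 0.43

α = 0.43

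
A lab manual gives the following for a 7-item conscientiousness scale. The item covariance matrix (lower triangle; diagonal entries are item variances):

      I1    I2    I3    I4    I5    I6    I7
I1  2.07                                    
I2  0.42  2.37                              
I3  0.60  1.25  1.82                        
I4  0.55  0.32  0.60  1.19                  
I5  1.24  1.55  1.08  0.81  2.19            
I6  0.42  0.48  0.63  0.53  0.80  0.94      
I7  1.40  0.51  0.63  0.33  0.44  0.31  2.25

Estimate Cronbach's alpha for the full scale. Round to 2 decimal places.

α = 0.82

sum of item variances = 2.07 + 2.37 + 1.82 + 1.19 + 2.19 + 0.94 + 2.25 = 12.83
Sum of the distinct covariances = 14.90
total variance = 12.83 + 2 × 14.90 = 42.63
α = (k/(k−1))·(1 − sum of item variances/total variance) = (7/6)·(1 − 12.83/42.63) = 0.82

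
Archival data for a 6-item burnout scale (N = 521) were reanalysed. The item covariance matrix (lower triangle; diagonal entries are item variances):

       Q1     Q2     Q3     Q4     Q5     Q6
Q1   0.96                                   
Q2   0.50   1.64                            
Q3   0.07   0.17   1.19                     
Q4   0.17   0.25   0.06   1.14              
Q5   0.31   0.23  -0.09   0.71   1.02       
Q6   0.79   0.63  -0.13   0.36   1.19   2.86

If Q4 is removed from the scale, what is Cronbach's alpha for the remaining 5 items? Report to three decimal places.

Remaining items: Q1, Q2, Q3, Q5, Q6 (k = 5).
sum of item variances = 0.96 + 1.64 + 1.19 + 1.02 + 2.86 = 7.67
Var(T) = 7.67 + 2 × 3.67 = 15.01
α (item deleted) = (5/4)·(1 − 7.67/15.01) = 0.611

Cronbach's alpha = 0.611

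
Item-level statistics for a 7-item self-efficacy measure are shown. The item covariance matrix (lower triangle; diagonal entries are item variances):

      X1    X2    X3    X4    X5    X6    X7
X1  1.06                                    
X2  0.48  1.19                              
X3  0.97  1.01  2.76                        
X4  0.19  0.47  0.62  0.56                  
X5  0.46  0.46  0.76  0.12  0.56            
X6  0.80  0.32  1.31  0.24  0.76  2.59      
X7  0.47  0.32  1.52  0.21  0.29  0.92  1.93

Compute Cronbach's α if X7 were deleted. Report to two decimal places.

Remaining items: X1, X2, X3, X4, X5, X6 (k = 6).
sum of item variances = 1.06 + 1.19 + 2.76 + 0.56 + 0.56 + 2.59 = 8.72
σ²_total = 8.72 + 2 × 8.97 = 26.66
α (item deleted) = (6/5)·(1 − 8.72/26.66) = 0.81

α = 0.81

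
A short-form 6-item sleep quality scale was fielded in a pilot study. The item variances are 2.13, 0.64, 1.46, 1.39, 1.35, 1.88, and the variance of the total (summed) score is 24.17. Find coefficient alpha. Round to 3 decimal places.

ΣVar(i) = 2.13 + 0.64 + 1.46 + 1.39 + 1.35 + 1.88 = 8.85
α = (k/(k−1))·(1 − ΣVar(i)/Var(T)) = (6/5)·(1 − 8.85/24.17) = 0.761

α = 0.761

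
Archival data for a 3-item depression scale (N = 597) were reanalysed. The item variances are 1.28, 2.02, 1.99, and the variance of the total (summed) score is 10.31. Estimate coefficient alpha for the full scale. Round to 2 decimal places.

ΣVar(i) = 1.28 + 2.02 + 1.99 = 5.29
α = (k/(k−1))·(1 − ΣVar(i)/σ²_total) = (3/2)·(1 − 5.29/10.31) = 0.73

α = 0.73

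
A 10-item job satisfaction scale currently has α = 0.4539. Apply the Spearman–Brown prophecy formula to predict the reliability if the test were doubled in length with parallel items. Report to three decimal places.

Length factor m = 2
α' = m·α / (1 + (m−1)·α)
   = 2 × 0.4539 / (1 + (2 − 1) × 0.4539)
   = 0.9078 / 1.4539 = 0.624

predicted reliability = 0.624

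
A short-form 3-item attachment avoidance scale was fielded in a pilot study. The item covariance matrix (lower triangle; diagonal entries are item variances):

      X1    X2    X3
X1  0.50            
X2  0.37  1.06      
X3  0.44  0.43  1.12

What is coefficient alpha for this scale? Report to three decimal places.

coefficient alpha = 0.721

ΣVar(i) = 0.50 + 1.06 + 1.12 = 2.68
Σ_{i<j} σ_ij = 1.24
σ²_T = 2.68 + 2 × 1.24 = 5.16
α = (k/(k−1))·(1 − ΣVar(i)/σ²_T) = (3/2)·(1 − 2.68/5.16) = 0.721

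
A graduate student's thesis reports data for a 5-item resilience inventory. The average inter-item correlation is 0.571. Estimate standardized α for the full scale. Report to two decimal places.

standardized α = 0.87

Standardized α = k·r̄ / (1 + (k−1)·r̄) = 5 × 0.571 / (1 + 4 × 0.571)
  = 2.8550 / 3.2840 = 0.87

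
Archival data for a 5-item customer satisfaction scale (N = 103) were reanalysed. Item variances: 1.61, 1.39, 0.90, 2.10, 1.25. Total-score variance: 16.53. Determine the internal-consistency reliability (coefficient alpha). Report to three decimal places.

Σσ²ᵢ = 1.61 + 1.39 + 0.90 + 2.10 + 1.25 = 7.25
α = (k/(k−1))·(1 − Σσ²ᵢ/Var(T)) = (5/4)·(1 − 7.25/16.53) = 0.702

α = 0.702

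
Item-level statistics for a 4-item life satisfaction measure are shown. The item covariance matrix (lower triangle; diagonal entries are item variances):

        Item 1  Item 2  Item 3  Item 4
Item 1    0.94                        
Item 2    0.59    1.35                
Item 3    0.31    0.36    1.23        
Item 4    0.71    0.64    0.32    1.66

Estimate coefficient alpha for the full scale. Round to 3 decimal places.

coefficient alpha = 0.708

ΣVar(i) = 0.94 + 1.35 + 1.23 + 1.66 = 5.18
Sum of off-diagonal covariances = 2.93
Var(T) = 5.18 + 2 × 2.93 = 11.04
α = (k/(k−1))·(1 − ΣVar(i)/Var(T)) = (4/3)·(1 − 5.18/11.04) = 0.708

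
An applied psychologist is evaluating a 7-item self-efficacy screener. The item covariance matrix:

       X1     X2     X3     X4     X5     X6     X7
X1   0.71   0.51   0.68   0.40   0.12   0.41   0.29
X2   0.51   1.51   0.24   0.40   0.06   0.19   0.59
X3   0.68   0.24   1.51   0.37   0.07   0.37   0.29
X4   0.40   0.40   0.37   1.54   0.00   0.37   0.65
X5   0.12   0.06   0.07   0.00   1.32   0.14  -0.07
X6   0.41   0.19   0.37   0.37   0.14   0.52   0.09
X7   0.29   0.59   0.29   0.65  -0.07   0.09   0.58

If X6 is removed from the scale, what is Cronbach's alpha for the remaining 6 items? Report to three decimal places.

Remaining items: X1, X2, X3, X4, X5, X7 (k = 6).
Σσᵢ² = 0.71 + 1.51 + 1.51 + 1.54 + 1.32 + 0.58 = 7.17
total variance = 7.17 + 2 × 4.60 = 16.37
α (item deleted) = (6/5)·(1 − 7.17/16.37) = 0.674

Cronbach's alpha = 0.674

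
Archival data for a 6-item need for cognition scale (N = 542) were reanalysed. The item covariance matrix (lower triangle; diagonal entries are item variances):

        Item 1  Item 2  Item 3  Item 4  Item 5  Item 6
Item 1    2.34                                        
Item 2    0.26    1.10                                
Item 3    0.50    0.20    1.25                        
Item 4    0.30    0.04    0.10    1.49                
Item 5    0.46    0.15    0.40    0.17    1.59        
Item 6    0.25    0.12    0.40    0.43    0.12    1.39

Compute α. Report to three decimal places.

Σσᵢ² = 2.34 + 1.10 + 1.25 + 1.49 + 1.59 + 1.39 = 9.16
Sum of the distinct covariances = 3.90
Var(T) = 9.16 + 2 × 3.90 = 16.96
α = (k/(k−1))·(1 − Σσᵢ²/Var(T)) = (6/5)·(1 − 9.16/16.96) = 0.552

α = 0.552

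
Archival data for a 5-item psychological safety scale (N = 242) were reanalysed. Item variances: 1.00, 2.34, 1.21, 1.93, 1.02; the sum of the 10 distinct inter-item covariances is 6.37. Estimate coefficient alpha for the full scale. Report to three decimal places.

Σσ²ᵢ = 1.00 + 2.34 + 1.21 + 1.93 + 1.02 = 7.50
Sum of distinct covariances = 6.37
σ²_total = Σσ²ᵢ + 2·Σcov = 7.50 + 2 × 6.37 = 20.24
α = (5/4)·(1 − 7.50/20.24) = 0.787

α = 0.787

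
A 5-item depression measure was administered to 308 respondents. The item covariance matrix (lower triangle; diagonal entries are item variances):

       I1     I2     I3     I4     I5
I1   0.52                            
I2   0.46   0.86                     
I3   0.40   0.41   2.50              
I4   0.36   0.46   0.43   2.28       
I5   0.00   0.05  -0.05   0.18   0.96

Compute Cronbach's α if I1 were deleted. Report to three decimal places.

Cronbach's α = 0.413

Remaining items: I2, I3, I4, I5 (k = 4).
Σσᵢ² = 0.86 + 2.50 + 2.28 + 0.96 = 6.60
Var(T) = 6.60 + 2 × 1.48 = 9.56
α (item deleted) = (4/3)·(1 − 6.60/9.56) = 0.413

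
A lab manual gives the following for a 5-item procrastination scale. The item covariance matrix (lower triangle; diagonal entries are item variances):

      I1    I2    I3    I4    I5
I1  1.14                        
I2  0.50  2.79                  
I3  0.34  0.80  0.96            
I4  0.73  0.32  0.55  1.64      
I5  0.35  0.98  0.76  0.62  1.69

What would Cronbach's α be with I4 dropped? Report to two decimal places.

α = 0.71

Remaining items: I1, I2, I3, I5 (k = 4).
ΣVar(i) = 1.14 + 2.79 + 0.96 + 1.69 = 6.58
Var(T) = 6.58 + 2 × 3.73 = 14.04
α (item deleted) = (4/3)·(1 − 6.58/14.04) = 0.71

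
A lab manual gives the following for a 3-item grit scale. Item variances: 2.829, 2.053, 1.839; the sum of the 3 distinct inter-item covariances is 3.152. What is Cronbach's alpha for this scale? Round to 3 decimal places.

sum of item variances = 2.829 + 2.053 + 1.839 = 6.721
Sum of distinct covariances = 3.152
σ²_total = sum of item variances + 2·Σcov = 6.721 + 2 × 3.152 = 13.025
α = (3/2)·(1 − 6.721/13.025) = 0.726

α = 0.726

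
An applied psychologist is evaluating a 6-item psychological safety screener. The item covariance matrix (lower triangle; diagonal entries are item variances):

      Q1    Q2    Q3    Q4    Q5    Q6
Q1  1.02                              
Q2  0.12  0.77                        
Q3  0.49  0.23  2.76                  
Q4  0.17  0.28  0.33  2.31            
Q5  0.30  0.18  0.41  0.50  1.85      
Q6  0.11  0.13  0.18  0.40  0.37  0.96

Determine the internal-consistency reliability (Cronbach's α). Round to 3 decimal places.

ΣVar(i) = 1.02 + 0.77 + 2.76 + 2.31 + 1.85 + 0.96 = 9.67
Σ_{i<j} σ_ij = 4.20
σ²_T = 9.67 + 2 × 4.20 = 18.07
α = (k/(k−1))·(1 − ΣVar(i)/σ²_T) = (6/5)·(1 − 9.67/18.07) = 0.558

Cronbach's α = 0.558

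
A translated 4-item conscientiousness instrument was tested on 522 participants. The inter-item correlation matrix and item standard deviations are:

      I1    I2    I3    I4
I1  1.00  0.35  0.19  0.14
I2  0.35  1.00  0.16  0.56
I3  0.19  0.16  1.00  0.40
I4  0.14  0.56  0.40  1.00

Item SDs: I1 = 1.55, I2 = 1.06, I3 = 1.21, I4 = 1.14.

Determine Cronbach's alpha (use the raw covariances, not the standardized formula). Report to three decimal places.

Cronbach's alpha = 0.605

Σσ²ᵢ = 1.55² + 1.06² + 1.21² + 1.14² = 6.2898
Covariances σ_ij = r_ij · s_i · s_j:
  σ(I1,I2) = 0.35 × 1.55 × 1.06 = 0.5751
  σ(I1,I3) = 0.19 × 1.55 × 1.21 = 0.3563
  σ(I1,I4) = 0.14 × 1.55 × 1.14 = 0.2474
  σ(I2,I3) = 0.16 × 1.06 × 1.21 = 0.2052
  σ(I2,I4) = 0.56 × 1.06 × 1.14 = 0.6767
  σ(I3,I4) = 0.40 × 1.21 × 1.14 = 0.5518
σ²_T = Σσ²ᵢ + 2·Σσ_ij = 6.2898 + 2 × 2.6125 = 11.5148
α = (4/3)·(1 − 6.2898/11.5148) = 0.605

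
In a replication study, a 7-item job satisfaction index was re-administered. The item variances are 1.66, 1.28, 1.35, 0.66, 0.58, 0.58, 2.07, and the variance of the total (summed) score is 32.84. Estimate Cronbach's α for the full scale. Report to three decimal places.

α = 0.876

Σσᵢ² = 1.66 + 1.28 + 1.35 + 0.66 + 0.58 + 0.58 + 2.07 = 8.18
α = (k/(k−1))·(1 − Σσᵢ²/σ²_T) = (7/6)·(1 − 8.18/32.84) = 0.876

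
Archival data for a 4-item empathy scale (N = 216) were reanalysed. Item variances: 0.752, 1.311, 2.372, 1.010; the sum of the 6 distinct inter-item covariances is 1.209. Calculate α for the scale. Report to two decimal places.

Σσᵢ² = 0.752 + 1.311 + 2.372 + 1.010 = 5.445
Sum of distinct covariances = 1.209
total variance = Σσᵢ² + 2·Σcov = 5.445 + 2 × 1.209 = 7.863
α = (4/3)·(1 − 5.445/7.863) = 0.41

α = 0.41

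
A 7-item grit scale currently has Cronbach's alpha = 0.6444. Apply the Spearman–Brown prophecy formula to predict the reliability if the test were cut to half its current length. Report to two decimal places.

predicted reliability = 0.48

Length factor m = 1/2
α' = m·α / (1 − (1−m)·α)
   = 1/2 × 0.6444 / (1 − (1 − 1/2) × 0.6444)
   = 0.3222 / 0.6778 = 0.48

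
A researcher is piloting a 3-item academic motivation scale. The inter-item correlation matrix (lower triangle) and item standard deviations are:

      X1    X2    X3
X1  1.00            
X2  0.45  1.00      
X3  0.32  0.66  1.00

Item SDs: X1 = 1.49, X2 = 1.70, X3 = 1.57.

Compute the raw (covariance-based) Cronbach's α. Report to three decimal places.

α = 0.736

Σσ²ᵢ = 1.49² + 1.70² + 1.57² = 7.5750
Covariances σ_ij = r_ij · s_i · s_j:
  σ(X1,X2) = 0.45 × 1.49 × 1.70 = 1.1399
  σ(X1,X3) = 0.32 × 1.49 × 1.57 = 0.7486
  σ(X2,X3) = 0.66 × 1.70 × 1.57 = 1.7615
σ²_T = Σσ²ᵢ + 2·Σσ_ij = 7.5750 + 2 × 3.6500 = 14.8750
α = (3/2)·(1 − 7.5750/14.8750) = 0.736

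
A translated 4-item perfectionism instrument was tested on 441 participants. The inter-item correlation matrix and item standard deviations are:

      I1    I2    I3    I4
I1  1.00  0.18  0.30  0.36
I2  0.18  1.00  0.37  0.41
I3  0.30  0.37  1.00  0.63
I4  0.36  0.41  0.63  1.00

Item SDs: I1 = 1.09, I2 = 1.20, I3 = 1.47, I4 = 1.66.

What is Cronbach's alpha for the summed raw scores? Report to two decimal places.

Cronbach's alpha = 0.72

Σσ²ᵢ = 1.09² + 1.20² + 1.47² + 1.66² = 7.5446
Covariances σ_ij = r_ij · s_i · s_j:
  σ(I1,I2) = 0.18 × 1.09 × 1.20 = 0.2354
  σ(I1,I3) = 0.30 × 1.09 × 1.47 = 0.4807
  σ(I1,I4) = 0.36 × 1.09 × 1.66 = 0.6514
  σ(I2,I3) = 0.37 × 1.20 × 1.47 = 0.6527
  σ(I2,I4) = 0.41 × 1.20 × 1.66 = 0.8167
  σ(I3,I4) = 0.63 × 1.47 × 1.66 = 1.5373
σ²_T = Σσ²ᵢ + 2·Σσ_ij = 7.5446 + 2 × 4.3742 = 16.2930
α = (4/3)·(1 − 7.5446/16.2930) = 0.72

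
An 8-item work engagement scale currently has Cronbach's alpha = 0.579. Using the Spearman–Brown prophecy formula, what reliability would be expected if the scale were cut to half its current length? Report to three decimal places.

Length factor m = 1/2
α' = m·α / (1 − (1−m)·α)
   = 1/2 × 0.579 / (1 − (1 − 1/2) × 0.579)
   = 0.2895 / 0.7105 = 0.407

predicted reliability = 0.407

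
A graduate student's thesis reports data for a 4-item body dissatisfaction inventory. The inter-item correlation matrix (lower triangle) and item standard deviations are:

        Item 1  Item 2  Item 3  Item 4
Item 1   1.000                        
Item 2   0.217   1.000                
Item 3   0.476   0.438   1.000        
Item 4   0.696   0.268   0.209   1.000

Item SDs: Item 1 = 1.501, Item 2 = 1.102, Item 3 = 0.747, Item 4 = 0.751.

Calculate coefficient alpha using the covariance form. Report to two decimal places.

Σσ²ᵢ = 1.501² + 1.102² + 0.747² + 0.751² = 4.5894
Covariances σ_ij = r_ij · s_i · s_j:
  σ(Item 1,Item 2) = 0.217 × 1.501 × 1.102 = 0.3589
  σ(Item 1,Item 3) = 0.476 × 1.501 × 0.747 = 0.5337
  σ(Item 1,Item 4) = 0.696 × 1.501 × 0.751 = 0.7846
  σ(Item 2,Item 3) = 0.438 × 1.102 × 0.747 = 0.3606
  σ(Item 2,Item 4) = 0.268 × 1.102 × 0.751 = 0.2218
  σ(Item 3,Item 4) = 0.209 × 0.747 × 0.751 = 0.1172
σ²_T = Σσ²ᵢ + 2·Σσ_ij = 4.5894 + 2 × 2.3768 = 9.3430
α = (4/3)·(1 − 4.5894/9.3430) = 0.68

α = 0.68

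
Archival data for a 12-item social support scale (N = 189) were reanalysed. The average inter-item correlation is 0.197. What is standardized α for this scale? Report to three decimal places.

α = 0.746

Standardized α = k·r̄ / (1 + (k−1)·r̄) = 12 × 0.197 / (1 + 11 × 0.197)
  = 2.3640 / 3.1670 = 0.746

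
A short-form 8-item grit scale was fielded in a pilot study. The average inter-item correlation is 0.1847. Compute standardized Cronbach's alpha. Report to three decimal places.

standardized Cronbach's alpha = 0.644

Standardized α = k·r̄ / (1 + (k−1)·r̄) = 8 × 0.1847 / (1 + 7 × 0.1847)
  = 1.4776 / 2.2929 = 0.644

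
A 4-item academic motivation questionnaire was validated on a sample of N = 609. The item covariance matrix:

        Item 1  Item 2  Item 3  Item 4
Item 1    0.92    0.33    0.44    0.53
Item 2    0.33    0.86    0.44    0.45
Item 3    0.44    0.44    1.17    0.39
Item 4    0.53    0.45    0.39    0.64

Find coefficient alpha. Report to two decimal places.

ΣVar(i) = 0.92 + 0.86 + 1.17 + 0.64 = 3.59
Sum of off-diagonal covariances = 2.58
σ²_T = 3.59 + 2 × 2.58 = 8.75
α = (k/(k−1))·(1 − ΣVar(i)/σ²_T) = (4/3)·(1 − 3.59/8.75) = 0.79

α = 0.79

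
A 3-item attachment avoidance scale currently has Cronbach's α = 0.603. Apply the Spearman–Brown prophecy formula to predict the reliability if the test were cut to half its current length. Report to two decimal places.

predicted reliability = 0.43

Length factor m = 1/2
α' = m·α / (1 − (1−m)·α)
   = 1/2 × 0.603 / (1 − (1 − 1/2) × 0.603)
   = 0.3015 / 0.6985 = 0.43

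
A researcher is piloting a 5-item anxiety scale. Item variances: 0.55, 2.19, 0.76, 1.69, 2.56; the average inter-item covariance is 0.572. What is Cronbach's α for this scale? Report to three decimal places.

Σσᵢ² = 0.55 + 2.19 + 0.76 + 1.69 + 2.56 = 7.75
Sum of the 10 distinct covariances = 10 × 0.572 = 5.720
σ²_T = Σσᵢ² + 2·Σcov = 7.75 + 2 × 5.720 = 19.190
α = (5/4)·(1 − 7.75/19.190) = 0.745

Cronbach's α = 0.745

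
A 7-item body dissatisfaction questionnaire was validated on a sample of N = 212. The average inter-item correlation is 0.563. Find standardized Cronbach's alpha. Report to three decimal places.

Standardized α = k·r̄ / (1 + (k−1)·r̄) = 7 × 0.563 / (1 + 6 × 0.563)
  = 3.9410 / 4.3780 = 0.900

α = 0.900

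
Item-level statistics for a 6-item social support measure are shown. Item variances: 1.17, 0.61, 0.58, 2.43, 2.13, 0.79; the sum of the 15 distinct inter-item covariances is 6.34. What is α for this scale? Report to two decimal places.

α = 0.75

sum of item variances = 1.17 + 0.61 + 0.58 + 2.43 + 2.13 + 0.79 = 7.71
Sum of distinct covariances = 6.34
σ²_total = sum of item variances + 2·Σcov = 7.71 + 2 × 6.34 = 20.39
α = (6/5)·(1 − 7.71/20.39) = 0.75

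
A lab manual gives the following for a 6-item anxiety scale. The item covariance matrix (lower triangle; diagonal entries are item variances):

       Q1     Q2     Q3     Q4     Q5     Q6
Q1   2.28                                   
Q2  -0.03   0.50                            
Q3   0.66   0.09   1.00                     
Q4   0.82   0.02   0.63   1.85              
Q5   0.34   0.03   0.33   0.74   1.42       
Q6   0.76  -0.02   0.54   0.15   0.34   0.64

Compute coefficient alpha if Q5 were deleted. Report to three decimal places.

coefficient alpha = 0.670

Remaining items: Q1, Q2, Q3, Q4, Q6 (k = 5).
ΣVar(i) = 2.28 + 0.50 + 1.00 + 1.85 + 0.64 = 6.27
σ²_T = 6.27 + 2 × 3.62 = 13.51
α (item deleted) = (5/4)·(1 − 6.27/13.51) = 0.670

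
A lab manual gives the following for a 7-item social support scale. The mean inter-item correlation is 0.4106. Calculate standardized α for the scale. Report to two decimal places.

standardized α = 0.83

Standardized α = k·r̄ / (1 + (k−1)·r̄) = 7 × 0.4106 / (1 + 6 × 0.4106)
  = 2.8742 / 3.4636 = 0.83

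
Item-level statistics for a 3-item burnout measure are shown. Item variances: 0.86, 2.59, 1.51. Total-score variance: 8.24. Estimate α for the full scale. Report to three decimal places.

Σσᵢ² = 0.86 + 2.59 + 1.51 = 4.96
α = (k/(k−1))·(1 − Σσᵢ²/total variance) = (3/2)·(1 − 4.96/8.24) = 0.597

α = 0.597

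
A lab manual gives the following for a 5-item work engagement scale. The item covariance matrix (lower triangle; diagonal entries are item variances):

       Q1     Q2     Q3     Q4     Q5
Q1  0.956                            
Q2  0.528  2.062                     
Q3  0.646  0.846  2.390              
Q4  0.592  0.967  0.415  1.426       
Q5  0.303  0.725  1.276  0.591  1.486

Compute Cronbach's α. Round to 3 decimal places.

sum of item variances = 0.956 + 2.062 + 2.390 + 1.426 + 1.486 = 8.320
Σ_{i<j} σ_ij = 6.889
σ²_total = 8.320 + 2 × 6.889 = 22.098
α = (k/(k−1))·(1 − sum of item variances/σ²_total) = (5/4)·(1 − 8.320/22.098) = 0.779

α = 0.779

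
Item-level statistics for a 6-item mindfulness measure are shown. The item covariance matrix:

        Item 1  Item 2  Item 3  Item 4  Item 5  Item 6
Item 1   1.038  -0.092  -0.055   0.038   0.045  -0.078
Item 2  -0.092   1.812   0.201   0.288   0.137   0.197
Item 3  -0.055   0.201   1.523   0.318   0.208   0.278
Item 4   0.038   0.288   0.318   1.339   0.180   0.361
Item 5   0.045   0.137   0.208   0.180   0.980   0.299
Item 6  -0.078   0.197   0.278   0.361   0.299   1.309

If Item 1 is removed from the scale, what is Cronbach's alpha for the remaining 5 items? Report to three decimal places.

Cronbach's alpha = 0.518

Remaining items: Item 2, Item 3, Item 4, Item 5, Item 6 (k = 5).
sum of item variances = 1.812 + 1.523 + 1.339 + 0.980 + 1.309 = 6.963
Var(T) = 6.963 + 2 × 2.467 = 11.897
α (item deleted) = (5/4)·(1 − 6.963/11.897) = 0.518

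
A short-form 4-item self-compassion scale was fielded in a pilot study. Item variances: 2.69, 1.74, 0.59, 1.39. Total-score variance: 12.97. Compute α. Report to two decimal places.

sum of item variances = 2.69 + 1.74 + 0.59 + 1.39 = 6.41
α = (k/(k−1))·(1 − sum of item variances/σ²_total) = (4/3)·(1 − 6.41/12.97) = 0.67

α = 0.67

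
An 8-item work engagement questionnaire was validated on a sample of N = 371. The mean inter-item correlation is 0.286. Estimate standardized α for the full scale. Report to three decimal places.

Standardized α = k·r̄ / (1 + (k−1)·r̄) = 8 × 0.286 / (1 + 7 × 0.286)
  = 2.2880 / 3.0020 = 0.762

standardized α = 0.762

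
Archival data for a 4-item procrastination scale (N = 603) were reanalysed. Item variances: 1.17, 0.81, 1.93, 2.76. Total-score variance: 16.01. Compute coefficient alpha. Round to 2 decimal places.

ΣVar(i) = 1.17 + 0.81 + 1.93 + 2.76 = 6.67
α = (k/(k−1))·(1 − ΣVar(i)/total variance) = (4/3)·(1 − 6.67/16.01) = 0.78

α = 0.78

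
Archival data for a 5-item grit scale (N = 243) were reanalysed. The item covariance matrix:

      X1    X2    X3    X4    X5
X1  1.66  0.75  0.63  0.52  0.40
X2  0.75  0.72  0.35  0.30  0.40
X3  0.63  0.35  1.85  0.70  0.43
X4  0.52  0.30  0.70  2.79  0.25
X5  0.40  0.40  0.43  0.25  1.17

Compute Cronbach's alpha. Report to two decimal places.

α = 0.67

Σσ²ᵢ = 1.66 + 0.72 + 1.85 + 2.79 + 1.17 = 8.19
Sum of the distinct covariances = 4.73
σ²_T = 8.19 + 2 × 4.73 = 17.65
α = (k/(k−1))·(1 − Σσ²ᵢ/σ²_T) = (5/4)·(1 − 8.19/17.65) = 0.67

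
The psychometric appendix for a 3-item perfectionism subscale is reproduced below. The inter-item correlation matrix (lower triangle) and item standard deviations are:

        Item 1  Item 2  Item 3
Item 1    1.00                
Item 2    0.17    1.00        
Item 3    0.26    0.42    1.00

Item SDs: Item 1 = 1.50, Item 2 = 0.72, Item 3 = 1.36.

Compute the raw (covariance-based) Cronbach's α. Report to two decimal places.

Σσ²ᵢ = 1.50² + 0.72² + 1.36² = 4.6180
Covariances σ_ij = r_ij · s_i · s_j:
  σ(Item 1,Item 2) = 0.17 × 1.50 × 0.72 = 0.1836
  σ(Item 1,Item 3) = 0.26 × 1.50 × 1.36 = 0.5304
  σ(Item 2,Item 3) = 0.42 × 0.72 × 1.36 = 0.4113
σ²_T = Σσ²ᵢ + 2·Σσ_ij = 4.6180 + 2 × 1.1253 = 6.8686
α = (3/2)·(1 − 4.6180/6.8686) = 0.49

α = 0.49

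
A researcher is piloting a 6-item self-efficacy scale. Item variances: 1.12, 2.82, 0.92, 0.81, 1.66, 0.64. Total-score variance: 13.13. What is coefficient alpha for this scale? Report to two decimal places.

Σσ²ᵢ = 1.12 + 2.82 + 0.92 + 0.81 + 1.66 + 0.64 = 7.97
α = (k/(k−1))·(1 − Σσ²ᵢ/total variance) = (6/5)·(1 − 7.97/13.13) = 0.47

coefficient alpha = 0.47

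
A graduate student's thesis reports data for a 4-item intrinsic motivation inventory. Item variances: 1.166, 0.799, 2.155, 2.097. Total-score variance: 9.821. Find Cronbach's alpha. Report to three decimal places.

ΣVar(i) = 1.166 + 0.799 + 2.155 + 2.097 = 6.217
α = (k/(k−1))·(1 − ΣVar(i)/σ²_T) = (4/3)·(1 − 6.217/9.821) = 0.489

Cronbach's alpha = 0.489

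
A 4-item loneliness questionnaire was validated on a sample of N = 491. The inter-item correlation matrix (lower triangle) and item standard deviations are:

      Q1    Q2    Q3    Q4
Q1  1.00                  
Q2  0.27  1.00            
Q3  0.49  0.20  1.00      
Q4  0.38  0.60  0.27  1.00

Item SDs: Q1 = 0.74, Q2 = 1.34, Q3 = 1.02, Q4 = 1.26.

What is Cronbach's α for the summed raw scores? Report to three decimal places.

Cronbach's α = 0.685

Σσ²ᵢ = 0.74² + 1.34² + 1.02² + 1.26² = 4.9712
Covariances σ_ij = r_ij · s_i · s_j:
  σ(Q1,Q2) = 0.27 × 0.74 × 1.34 = 0.2677
  σ(Q1,Q3) = 0.49 × 0.74 × 1.02 = 0.3699
  σ(Q1,Q4) = 0.38 × 0.74 × 1.26 = 0.3543
  σ(Q2,Q3) = 0.20 × 1.34 × 1.02 = 0.2734
  σ(Q2,Q4) = 0.60 × 1.34 × 1.26 = 1.0130
  σ(Q3,Q4) = 0.27 × 1.02 × 1.26 = 0.3470
σ²_T = Σσ²ᵢ + 2·Σσ_ij = 4.9712 + 2 × 2.6253 = 10.2218
α = (4/3)·(1 − 4.9712/10.2218) = 0.685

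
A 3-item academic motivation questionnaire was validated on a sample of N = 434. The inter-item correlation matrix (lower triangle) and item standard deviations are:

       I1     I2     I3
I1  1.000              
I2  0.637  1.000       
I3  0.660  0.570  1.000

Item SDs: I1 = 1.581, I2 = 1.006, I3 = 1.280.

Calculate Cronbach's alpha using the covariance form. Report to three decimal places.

Cronbach's alpha = 0.817

Σσ²ᵢ = 1.581² + 1.006² + 1.280² = 5.1500
Covariances σ_ij = r_ij · s_i · s_j:
  σ(I1,I2) = 0.637 × 1.581 × 1.006 = 1.0131
  σ(I1,I3) = 0.660 × 1.581 × 1.280 = 1.3356
  σ(I2,I3) = 0.570 × 1.006 × 1.280 = 0.7340
σ²_T = Σσ²ᵢ + 2·Σσ_ij = 5.1500 + 2 × 3.0827 = 11.3154
α = (3/2)·(1 − 5.1500/11.3154) = 0.817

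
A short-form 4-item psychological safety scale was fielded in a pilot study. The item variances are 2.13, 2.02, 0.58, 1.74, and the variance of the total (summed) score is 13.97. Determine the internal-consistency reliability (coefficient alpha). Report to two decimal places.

Σσ²ᵢ = 2.13 + 2.02 + 0.58 + 1.74 = 6.47
α = (k/(k−1))·(1 − Σσ²ᵢ/Var(T)) = (4/3)·(1 − 6.47/13.97) = 0.72

α = 0.72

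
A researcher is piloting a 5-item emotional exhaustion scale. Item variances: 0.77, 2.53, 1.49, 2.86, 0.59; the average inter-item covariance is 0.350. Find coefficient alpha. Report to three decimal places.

α = 0.574

Σσᵢ² = 0.77 + 2.53 + 1.49 + 2.86 + 0.59 = 8.24
Sum of the 10 distinct covariances = 10 × 0.350 = 3.500
Var(T) = Σσᵢ² + 2·Σcov = 8.24 + 2 × 3.500 = 15.240
α = (5/4)·(1 − 8.24/15.240) = 0.574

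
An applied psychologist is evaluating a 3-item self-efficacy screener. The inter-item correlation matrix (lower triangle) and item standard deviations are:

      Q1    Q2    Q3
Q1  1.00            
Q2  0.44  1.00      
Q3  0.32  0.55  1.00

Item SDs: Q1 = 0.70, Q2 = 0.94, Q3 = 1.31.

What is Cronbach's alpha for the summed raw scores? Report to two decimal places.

α = 0.67

Σσ²ᵢ = 0.70² + 0.94² + 1.31² = 3.0897
Covariances σ_ij = r_ij · s_i · s_j:
  σ(Q1,Q2) = 0.44 × 0.70 × 0.94 = 0.2895
  σ(Q1,Q3) = 0.32 × 0.70 × 1.31 = 0.2934
  σ(Q2,Q3) = 0.55 × 0.94 × 1.31 = 0.6773
σ²_T = Σσ²ᵢ + 2·Σσ_ij = 3.0897 + 2 × 1.2602 = 5.6101
α = (3/2)·(1 − 3.0897/5.6101) = 0.67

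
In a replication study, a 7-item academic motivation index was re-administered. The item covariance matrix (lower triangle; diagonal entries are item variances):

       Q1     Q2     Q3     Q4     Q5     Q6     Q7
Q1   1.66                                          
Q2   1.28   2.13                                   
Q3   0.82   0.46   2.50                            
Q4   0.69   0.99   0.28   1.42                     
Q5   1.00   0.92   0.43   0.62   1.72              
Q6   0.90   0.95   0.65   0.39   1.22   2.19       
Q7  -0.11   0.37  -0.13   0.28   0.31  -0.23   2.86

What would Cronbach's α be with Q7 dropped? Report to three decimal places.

Remaining items: Q1, Q2, Q3, Q4, Q5, Q6 (k = 6).
Σσ²ᵢ = 1.66 + 2.13 + 2.50 + 1.42 + 1.72 + 2.19 = 11.62
Var(T) = 11.62 + 2 × 11.60 = 34.82
α (item deleted) = (6/5)·(1 − 11.62/34.82) = 0.800

Cronbach's α = 0.800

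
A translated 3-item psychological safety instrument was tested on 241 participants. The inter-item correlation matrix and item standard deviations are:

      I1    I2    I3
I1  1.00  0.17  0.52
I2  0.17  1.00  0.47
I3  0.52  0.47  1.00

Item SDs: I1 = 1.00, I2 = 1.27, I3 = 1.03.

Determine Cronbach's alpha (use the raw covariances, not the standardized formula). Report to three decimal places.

Σσ²ᵢ = 1.00² + 1.27² + 1.03² = 3.6738
Covariances σ_ij = r_ij · s_i · s_j:
  σ(I1,I2) = 0.17 × 1.00 × 1.27 = 0.2159
  σ(I1,I3) = 0.52 × 1.00 × 1.03 = 0.5356
  σ(I2,I3) = 0.47 × 1.27 × 1.03 = 0.6148
σ²_T = Σσ²ᵢ + 2·Σσ_ij = 3.6738 + 2 × 1.3663 = 6.4064
α = (3/2)·(1 − 3.6738/6.4064) = 0.640

Cronbach's alpha = 0.640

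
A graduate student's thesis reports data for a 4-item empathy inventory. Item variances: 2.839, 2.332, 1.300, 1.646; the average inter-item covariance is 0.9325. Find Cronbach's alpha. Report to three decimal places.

Σσᵢ² = 2.839 + 2.332 + 1.300 + 1.646 = 8.117
Sum of the 6 distinct covariances = 6 × 0.9325 = 5.5950
σ²_T = Σσᵢ² + 2·Σcov = 8.117 + 2 × 5.5950 = 19.3070
α = (4/3)·(1 − 8.117/19.3070) = 0.773

α = 0.773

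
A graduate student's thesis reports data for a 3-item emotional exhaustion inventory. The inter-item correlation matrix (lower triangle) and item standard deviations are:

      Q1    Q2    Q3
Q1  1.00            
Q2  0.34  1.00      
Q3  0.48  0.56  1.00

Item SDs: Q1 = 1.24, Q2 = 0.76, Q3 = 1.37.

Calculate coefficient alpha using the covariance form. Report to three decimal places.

coefficient alpha = 0.694

Σσ²ᵢ = 1.24² + 0.76² + 1.37² = 3.9921
Covariances σ_ij = r_ij · s_i · s_j:
  σ(Q1,Q2) = 0.34 × 1.24 × 0.76 = 0.3204
  σ(Q1,Q3) = 0.48 × 1.24 × 1.37 = 0.8154
  σ(Q2,Q3) = 0.56 × 0.76 × 1.37 = 0.5831
σ²_T = Σσ²ᵢ + 2·Σσ_ij = 3.9921 + 2 × 1.7189 = 7.4299
α = (3/2)·(1 − 3.9921/7.4299) = 0.694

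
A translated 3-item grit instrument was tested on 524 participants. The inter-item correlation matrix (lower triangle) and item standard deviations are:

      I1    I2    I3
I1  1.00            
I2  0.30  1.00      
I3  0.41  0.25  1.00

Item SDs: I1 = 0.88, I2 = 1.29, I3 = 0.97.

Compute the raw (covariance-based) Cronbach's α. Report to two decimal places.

Cronbach's α = 0.56

Σσ²ᵢ = 0.88² + 1.29² + 0.97² = 3.3794
Covariances σ_ij = r_ij · s_i · s_j:
  σ(I1,I2) = 0.30 × 0.88 × 1.29 = 0.3406
  σ(I1,I3) = 0.41 × 0.88 × 0.97 = 0.3500
  σ(I2,I3) = 0.25 × 1.29 × 0.97 = 0.3128
σ²_T = Σσ²ᵢ + 2·Σσ_ij = 3.3794 + 2 × 1.0034 = 5.3862
α = (3/2)·(1 − 3.3794/5.3862) = 0.56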